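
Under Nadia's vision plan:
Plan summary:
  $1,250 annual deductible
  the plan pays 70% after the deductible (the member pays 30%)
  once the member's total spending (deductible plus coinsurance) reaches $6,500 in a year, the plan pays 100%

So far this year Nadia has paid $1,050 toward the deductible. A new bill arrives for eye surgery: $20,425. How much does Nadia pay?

Deductible still to meet: $1,250 − $1,050 = $200.
That leaves $20,425 − $200 = $20,225 for coinsurance.
30% of $20,225 = $6,067.50 falls to the member.
Member responsibility before any cap: $200 + $6,067.50 = $6,267.50.
That would bring total out-of-pocket to $7,317.50, past the $6,500 cap. The member is capped at $6,500 − $1,050 = $5,450 on this claim.

$5,450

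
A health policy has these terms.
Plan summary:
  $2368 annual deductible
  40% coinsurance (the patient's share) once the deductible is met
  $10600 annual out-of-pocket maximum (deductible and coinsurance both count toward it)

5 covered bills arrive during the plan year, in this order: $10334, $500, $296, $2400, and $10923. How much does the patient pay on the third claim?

Bill 1, $10334: $2368 finishes the deductible; $7966 goes to coinsurance; 40% of $7966 = $3186.40. Patient owes $5554.40 (running OOP $5554.40).
Bill 2, $500: deductible met; 40% of $500 = $200. Cost to patient: $200. OOP to date $5754.40.
Bill 3, $296: deductible met; 40% of $296 = $118.40. Patient owes $118.40 (running OOP $5872.80).

$118.40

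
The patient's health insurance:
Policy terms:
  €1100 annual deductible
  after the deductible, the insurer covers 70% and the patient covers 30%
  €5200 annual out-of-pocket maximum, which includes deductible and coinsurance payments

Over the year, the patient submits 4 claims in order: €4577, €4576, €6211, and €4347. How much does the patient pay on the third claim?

€1684.10

Bill 1, €4577: deductible takes €1100, €3477 remains; 30% of €3477 = €1043.10. Patient pays €2143.10; OOP now €2143.10.
Bill 2, €4576: 30% coinsurance on €4576 = €1372.80. Cost to patient: €1372.80. OOP to date €3515.90.
Bill 3, €6211: 30% coinsurance on €6211 = €1863.30. OOP would hit €5379.20 > €5200, so the cap limits the patient to €5200 − €3515.90 = €1684.10.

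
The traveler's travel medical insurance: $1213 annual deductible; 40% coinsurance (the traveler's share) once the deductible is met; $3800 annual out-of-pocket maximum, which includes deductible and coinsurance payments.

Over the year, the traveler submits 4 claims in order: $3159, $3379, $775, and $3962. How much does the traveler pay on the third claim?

$310

Bill 1, $3159: $1213 to deductible, leaving $1946; 40% of $1946 = $778.40. Traveler owes $1991.40 (running OOP $1991.40).
Bill 2, $3379: 40% coinsurance on $3379 = $1351.60. Traveler owes $1351.60 (running OOP $3343).
Bill 3, $775: 40% coinsurance on $775 = $310. Traveler pays $310; OOP now $3653.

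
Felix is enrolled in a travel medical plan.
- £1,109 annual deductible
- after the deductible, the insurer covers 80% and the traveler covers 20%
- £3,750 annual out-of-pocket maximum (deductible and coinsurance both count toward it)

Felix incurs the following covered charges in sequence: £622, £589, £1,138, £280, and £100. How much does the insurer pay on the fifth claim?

Claim 1 — £622: entire amount goes to the deductible. Cost to traveler: £622. OOP to date £622. Insurer: £622 − £622 = £0.
Claim 2 — £589: deductible takes £487, £102 remains; 20% of £102 = £20.40. Cost to traveler: £507.40. OOP to date £1,129.40. Insurer: £589 − £507.40 = £81.60.
Claim 3 — £1,138: deductible already satisfied, so traveler's share is 20% × £1,138 = £227.60. Traveler pays £227.60; OOP now £1,357. Insurer: £1,138 − £227.60 = £910.40.
Claim 4 — £280: 20% coinsurance on £280 = £56. Traveler owes £56 (running OOP £1,413). Insurer: £280 − £56 = £224.
Claim 5 — £100: deductible met; 20% of £100 = £20. Cost to traveler: £20. OOP to date £1,433. Plan pays £100 − £20 = £80.

£80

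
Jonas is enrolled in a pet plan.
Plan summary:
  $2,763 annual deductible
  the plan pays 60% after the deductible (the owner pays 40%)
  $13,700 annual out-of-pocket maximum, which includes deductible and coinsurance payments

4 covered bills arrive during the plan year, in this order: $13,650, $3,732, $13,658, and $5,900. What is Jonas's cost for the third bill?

Claim 1 ($13,650): $2,763 to deductible, leaving $10,887; owner's 40% is $4,354.80. Owner pays $7,117.80; OOP now $7,117.80.
Claim 2 ($3,732): deductible already satisfied, so owner's share is 40% × $3,732 = $1,492.80. Owner owes $1,492.80 (running OOP $8,610.60).
Claim 3 ($13,658): deductible met; 40% of $13,658 = $5,463.20. Adding that to $8,610.60 gives $14,073.80, past the $13,700 cap; owner pays only $13,700 − $8,610.60 = $5,089.40.

$5,089.40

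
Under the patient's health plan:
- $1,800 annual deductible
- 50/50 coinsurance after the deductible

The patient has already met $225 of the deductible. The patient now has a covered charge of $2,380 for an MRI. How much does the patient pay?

Remaining deductible: $1,800 − $225 = $1,575.
The remaining $805 (= $2,380 − $1,575) moves to coinsurance.
Patient's 50% share of $805 is $402.50.
Patient responsibility: $1,575 + $402.50 = $1,977.50.

$1,977.50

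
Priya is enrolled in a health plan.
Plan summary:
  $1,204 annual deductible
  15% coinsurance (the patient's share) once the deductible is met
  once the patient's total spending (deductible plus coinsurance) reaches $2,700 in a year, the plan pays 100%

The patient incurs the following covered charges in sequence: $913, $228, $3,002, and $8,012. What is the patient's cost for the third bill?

$503.85

Claim 1 ($913): all of it applies to the deductible. Patient owes $913 (running OOP $913).
Claim 2 ($228): fully absorbed by the deductible. Patient owes $228 (running OOP $1,141).
Claim 3 ($3,002): deductible takes $63, $2,939 remains; 15% of $2,939 = $440.85. Cost to patient: $503.85. OOP to date $1,644.85.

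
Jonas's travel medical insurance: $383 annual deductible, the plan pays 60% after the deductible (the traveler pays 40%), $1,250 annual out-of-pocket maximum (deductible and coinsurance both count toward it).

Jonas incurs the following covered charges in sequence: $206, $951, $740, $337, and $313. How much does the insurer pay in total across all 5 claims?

$1,298.40

Claim 1 — $206: fully absorbed by the deductible. Cost to traveler: $206. OOP to date $206. Plan pays $206 − $206 = $0.
Claim 2 — $951: $177 finishes the deductible; $774 goes to coinsurance; coinsurance $774 × 40% = $309.60. Traveler pays $486.60; OOP now $692.60. Plan pays $951 − $486.60 = $464.40.
Claim 3 — $740: 40% coinsurance on $740 = $296. Traveler owes $296 (running OOP $988.60). Plan pays $740 − $296 = $444.
Claim 4 — $337: 40% coinsurance on $337 = $134.80. Traveler owes $134.80 (running OOP $1,123.40). Plan pays $337 − $134.80 = $202.20.
Claim 5 — $313: 40% coinsurance on $313 = $125.20. Traveler owes $125.20 (running OOP $1,248.60). Insurer: $313 − $125.20 = $187.80.
Insurer total: $0 + $464.40 + $444 + $202.20 + $187.80 = $1,298.40.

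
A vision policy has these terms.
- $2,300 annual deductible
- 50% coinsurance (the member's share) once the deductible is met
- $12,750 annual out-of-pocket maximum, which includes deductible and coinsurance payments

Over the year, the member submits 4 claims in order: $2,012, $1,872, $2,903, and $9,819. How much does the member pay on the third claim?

Claim 1 — $2,012: entire amount goes to the deductible. Member owes $2,012 (running OOP $2,012).
Claim 2 — $1,872: $288 to deductible, leaving $1,584; member's 50% is $792. Cost to member: $1,080. OOP to date $3,092.
Claim 3 — $2,903: deductible met; 50% of $2,903 = $1,451.50. Cost to member: $1,451.50. OOP to date $4,543.50.

$1,451.50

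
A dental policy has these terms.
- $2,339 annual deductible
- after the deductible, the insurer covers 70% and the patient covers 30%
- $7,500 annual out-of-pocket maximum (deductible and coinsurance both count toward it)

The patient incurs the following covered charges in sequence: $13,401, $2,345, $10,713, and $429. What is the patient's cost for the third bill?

$1,138.90

Claim 1 — $13,401: deductible takes $2,339, $11,062 remains; coinsurance $11,062 × 30% = $3,318.60. Patient pays $5,657.60; OOP now $5,657.60.
Claim 2 — $2,345: deductible already satisfied, so patient's share is 30% × $2,345 = $703.50. Patient owes $703.50 (running OOP $6,361.10).
Claim 3 — $10,713: 30% coinsurance on $10,713 = $3,213.90. That would push OOP to $9,575, over the $7,500 cap, so patient pays $7,500 − $6,361.10 = $1,138.90.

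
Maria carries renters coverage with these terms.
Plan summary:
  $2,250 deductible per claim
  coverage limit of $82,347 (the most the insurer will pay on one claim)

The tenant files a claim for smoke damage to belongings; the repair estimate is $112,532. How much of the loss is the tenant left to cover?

After the deductible, $112,532 − $2,250 = $110,282 remains.
Since $110,282 > $82,347, the payout is capped at $82,347.
Out of pocket: $112,532 − $82,347 = $30,185.

$30,185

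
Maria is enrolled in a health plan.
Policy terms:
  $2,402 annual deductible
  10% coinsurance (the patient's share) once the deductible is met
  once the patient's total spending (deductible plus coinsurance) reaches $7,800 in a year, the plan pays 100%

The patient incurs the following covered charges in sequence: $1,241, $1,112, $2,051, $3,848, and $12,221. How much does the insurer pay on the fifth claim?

#1 ($1,241): all of it applies to the deductible. Patient owes $1,241 (running OOP $1,241). Insurer: $1,241 − $1,241 = $0.
#2 ($1,112): fully absorbed by the deductible. Patient pays $1,112; OOP now $2,353. Plan pays $1,112 − $1,112 = $0.
#3 ($2,051): $49 finishes the deductible; $2,002 goes to coinsurance; patient's 10% is $200.20. Cost to patient: $249.20. OOP to date $2,602.20. Plan pays $2,051 − $249.20 = $1,801.80.
#4 ($3,848): deductible met; 10% of $3,848 = $384.80. Patient pays $384.80; OOP now $2,987. Plan pays $3,848 − $384.80 = $3,463.20.
#5 ($12,221): 10% coinsurance on $12,221 = $1,222.10. Patient owes $1,222.10 (running OOP $4,209.10). Insurer: $12,221 − $1,222.10 = $10,998.90.

$10,998.90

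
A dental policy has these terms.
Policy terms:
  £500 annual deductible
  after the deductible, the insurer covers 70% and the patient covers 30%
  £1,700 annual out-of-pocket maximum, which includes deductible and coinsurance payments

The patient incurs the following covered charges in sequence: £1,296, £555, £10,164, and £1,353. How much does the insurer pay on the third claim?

Claim 1 (£1,296): £500 finishes the deductible; £796 goes to coinsurance; patient's 30% is £238.80. Patient owes £738.80 (running OOP £738.80). Insurer: £1,296 − £738.80 = £557.20.
Claim 2 (£555): deductible met; 30% of £555 = £166.50. Patient owes £166.50 (running OOP £905.30). Plan pays £555 − £166.50 = £388.50.
Claim 3 (£10,164): deductible met; 30% of £10,164 = £3,049.20. OOP would hit £3,954.50 > £1,700, so the cap limits the patient to £1,700 − £905.30 = £794.70. Plan pays £10,164 − £794.70 = £9,369.30.

£9,369.30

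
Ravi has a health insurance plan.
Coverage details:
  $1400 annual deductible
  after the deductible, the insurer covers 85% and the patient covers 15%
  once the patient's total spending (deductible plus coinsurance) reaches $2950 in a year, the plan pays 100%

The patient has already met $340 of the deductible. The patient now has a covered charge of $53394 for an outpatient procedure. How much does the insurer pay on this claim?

Remaining deductible: $1400 − $340 = $1060.
The remaining $52334 (= $53394 − $1060) moves to coinsurance.
Coinsurance: $52334 × 15% = $7850.10.
That puts the patient's cost at $1060 + $7850.10 = $8910.10 before any cap.
Adding $8910.10 to the $340 already spent would give $9250.10, which exceeds the $2950 cap; the patient pays just $2950 − $340 = $2610.
The plan picks up $53394 − $2610 = $50784.

$50784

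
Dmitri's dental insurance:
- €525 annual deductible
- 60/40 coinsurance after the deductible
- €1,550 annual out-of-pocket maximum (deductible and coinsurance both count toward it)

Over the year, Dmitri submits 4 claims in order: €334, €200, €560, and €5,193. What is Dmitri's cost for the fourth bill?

€797.40

Bill 1, €334: entire amount goes to the deductible. Cost to patient: €334. OOP to date €334.
Bill 2, €200: €191 to deductible, leaving €9; 40% of €9 = €3.60. Patient owes €194.60 (running OOP €528.60).
Bill 3, €560: deductible already satisfied, so patient's share is 40% × €560 = €224. Patient pays €224; OOP now €752.60.
Bill 4, €5,193: deductible met; 40% of €5,193 = €2,077.20. That would push OOP to €2,829.80, over the €1,550 cap, so patient pays €1,550 − €752.60 = €797.40.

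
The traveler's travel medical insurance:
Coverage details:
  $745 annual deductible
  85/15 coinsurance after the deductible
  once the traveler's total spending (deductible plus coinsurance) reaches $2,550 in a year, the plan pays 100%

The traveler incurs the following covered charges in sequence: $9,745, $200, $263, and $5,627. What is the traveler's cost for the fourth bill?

#1 ($9,745): deductible takes $745, $9,000 remains; 15% of $9,000 = $1,350. Traveler owes $2,095 (running OOP $2,095).
#2 ($200): 15% coinsurance on $200 = $30. Traveler pays $30; OOP now $2,125.
#3 ($263): deductible met; 15% of $263 = $39.45. Traveler owes $39.45 (running OOP $2,164.45).
#4 ($5,627): deductible met; 15% of $5,627 = $844.05. That would push OOP to $3,008.50, over the $2,550 cap, so traveler pays $2,550 − $2,164.45 = $385.55.

$385.55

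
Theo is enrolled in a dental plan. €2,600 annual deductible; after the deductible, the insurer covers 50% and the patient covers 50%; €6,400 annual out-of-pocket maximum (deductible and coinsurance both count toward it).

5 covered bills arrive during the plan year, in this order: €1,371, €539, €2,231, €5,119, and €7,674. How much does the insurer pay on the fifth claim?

€7,204

Claim 1 — €1,371: all of it applies to the deductible. Patient pays €1,371; OOP now €1,371. Plan pays €1,371 − €1,371 = €0.
Claim 2 — €539: all of it applies to the deductible. Patient owes €539 (running OOP €1,910). Insurer: €539 − €539 = €0.
Claim 3 — €2,231: deductible takes €690, €1,541 remains; 50% of €1,541 = €770.50. Patient owes €1,460.50 (running OOP €3,370.50). Insurer: €2,231 − €1,460.50 = €770.50.
Claim 4 — €5,119: deductible met; 50% of €5,119 = €2,559.50. Patient pays €2,559.50; OOP now €5,930. Plan pays €5,119 − €2,559.50 = €2,559.50.
Claim 5 — €7,674: 50% coinsurance on €7,674 = €3,837. That would push OOP to €9,767, over the €6,400 cap, so patient pays €6,400 − €5,930 = €470. Plan pays €7,674 − €470 = €7,204.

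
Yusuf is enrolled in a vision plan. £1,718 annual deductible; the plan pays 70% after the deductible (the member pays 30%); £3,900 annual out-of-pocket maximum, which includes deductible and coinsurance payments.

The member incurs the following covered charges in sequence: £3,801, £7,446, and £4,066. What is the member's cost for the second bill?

£1,557.10

Bill 1, £3,801: £1,718 finishes the deductible; £2,083 goes to coinsurance; member's 30% is £624.90. Member owes £2,342.90 (running OOP £2,342.90).
Bill 2, £7,446: deductible already satisfied, so member's share is 30% × £7,446 = £2,233.80. OOP would hit £4,576.70 > £3,900, so the cap limits the member to £3,900 − £2,342.90 = £1,557.10.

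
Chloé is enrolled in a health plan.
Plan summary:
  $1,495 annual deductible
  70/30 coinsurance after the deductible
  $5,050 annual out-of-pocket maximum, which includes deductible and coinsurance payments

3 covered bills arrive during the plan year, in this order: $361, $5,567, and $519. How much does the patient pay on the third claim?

$155.70

#1 ($361): fully absorbed by the deductible. Patient owes $361 (running OOP $361).
#2 ($5,567): $1,134 finishes the deductible; $4,433 goes to coinsurance; patient's 30% is $1,329.90. Patient owes $2,463.90 (running OOP $2,824.90).
#3 ($519): 30% coinsurance on $519 = $155.70. Patient owes $155.70 (running OOP $2,980.60).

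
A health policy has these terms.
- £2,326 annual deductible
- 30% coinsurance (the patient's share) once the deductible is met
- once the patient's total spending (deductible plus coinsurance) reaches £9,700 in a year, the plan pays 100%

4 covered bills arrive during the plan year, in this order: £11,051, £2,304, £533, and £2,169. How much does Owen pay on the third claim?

£159.90

Claim 1 (£11,051): £2,326 finishes the deductible; £8,725 goes to coinsurance; patient's 30% is £2,617.50. Patient pays £4,943.50; OOP now £4,943.50.
Claim 2 (£2,304): deductible met; 30% of £2,304 = £691.20. Cost to patient: £691.20. OOP to date £5,634.70.
Claim 3 (£533): deductible already satisfied, so patient's share is 30% × £533 = £159.90. Cost to patient: £159.90. OOP to date £5,794.60.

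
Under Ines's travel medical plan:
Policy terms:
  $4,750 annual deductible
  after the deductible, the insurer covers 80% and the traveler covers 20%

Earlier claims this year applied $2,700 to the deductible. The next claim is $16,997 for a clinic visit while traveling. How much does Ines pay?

$2,700 of the $4,750 deductible is already met, leaving $2,050.
The remaining $14,947 (= $16,997 − $2,050) moves to coinsurance.
20% of $14,947 = $2,989.40 falls to the traveler.
That puts the traveler's cost at $2,050 + $2,989.40 = $5,039.40.

$5,039.40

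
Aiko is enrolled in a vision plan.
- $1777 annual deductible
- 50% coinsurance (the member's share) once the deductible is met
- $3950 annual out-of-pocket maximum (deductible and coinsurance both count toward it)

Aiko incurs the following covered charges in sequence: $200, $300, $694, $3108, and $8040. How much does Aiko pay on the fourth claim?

Bill 1, $200: fully absorbed by the deductible. Cost to member: $200. OOP to date $200.
Bill 2, $300: entire amount goes to the deductible. Cost to member: $300. OOP to date $500.
Bill 3, $694: entire amount goes to the deductible. Cost to member: $694. OOP to date $1194.
Bill 4, $3108: $583 to deductible, leaving $2525; coinsurance $2525 × 50% = $1262.50. Member owes $1845.50 (running OOP $3039.50).

$1845.50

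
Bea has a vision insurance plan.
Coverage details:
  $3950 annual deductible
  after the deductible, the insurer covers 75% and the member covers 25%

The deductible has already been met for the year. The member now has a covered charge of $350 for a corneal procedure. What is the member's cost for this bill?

With the deductible met, the entire $350 is subject to coinsurance.
Coinsurance: $350 × 25% = $87.50.

$87.50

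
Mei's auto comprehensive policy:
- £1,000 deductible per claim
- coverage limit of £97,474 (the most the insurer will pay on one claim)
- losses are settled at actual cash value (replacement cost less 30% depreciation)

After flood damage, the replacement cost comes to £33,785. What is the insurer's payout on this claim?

£22,649.50

At 30% depreciation, ACV = £33,785 − £10,135.50 = £23,649.50.
After the deductible, £23,649.50 − £1,000 = £22,649.50 remains.
£22,649.50 ≤ £97,474, so the limit doesn't bind; insurer pays £22,649.50.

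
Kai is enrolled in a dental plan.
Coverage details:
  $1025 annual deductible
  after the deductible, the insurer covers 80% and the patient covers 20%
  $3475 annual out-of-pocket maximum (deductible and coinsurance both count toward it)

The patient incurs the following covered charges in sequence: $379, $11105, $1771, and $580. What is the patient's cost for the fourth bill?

Claim 1 — $379: entire amount goes to the deductible. Patient pays $379; OOP now $379.
Claim 2 — $11105: $646 finishes the deductible; $10459 goes to coinsurance; patient's 20% is $2091.80. Patient pays $2737.80; OOP now $3116.80.
Claim 3 — $1771: deductible met; 20% of $1771 = $354.20. Patient owes $354.20 (running OOP $3471).
Claim 4 — $580: deductible met; 20% of $580 = $116. That would push OOP to $3587, over the $3475 cap, so patient pays $3475 − $3471 = $4.

$4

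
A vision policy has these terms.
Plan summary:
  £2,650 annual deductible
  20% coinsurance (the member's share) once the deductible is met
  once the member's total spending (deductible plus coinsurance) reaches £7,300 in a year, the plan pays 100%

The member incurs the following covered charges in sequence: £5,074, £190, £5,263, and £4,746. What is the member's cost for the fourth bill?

Bill 1, £5,074: £2,650 to deductible, leaving £2,424; coinsurance £2,424 × 20% = £484.80. Member pays £3,134.80; OOP now £3,134.80.
Bill 2, £190: 20% coinsurance on £190 = £38. Member pays £38; OOP now £3,172.80.
Bill 3, £5,263: deductible met; 20% of £5,263 = £1,052.60. Cost to member: £1,052.60. OOP to date £4,225.40.
Bill 4, £4,746: deductible met; 20% of £4,746 = £949.20. Member pays £949.20; OOP now £5,174.60.

£949.20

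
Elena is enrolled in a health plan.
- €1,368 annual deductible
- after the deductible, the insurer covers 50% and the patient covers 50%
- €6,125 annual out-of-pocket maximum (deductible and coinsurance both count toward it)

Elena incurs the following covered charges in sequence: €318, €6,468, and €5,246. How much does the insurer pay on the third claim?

€3,198

#1 (€318): all of it applies to the deductible. Patient owes €318 (running OOP €318). Insurer: €318 − €318 = €0.
#2 (€6,468): €1,050 to deductible, leaving €5,418; patient's 50% is €2,709. Patient owes €3,759 (running OOP €4,077). Insurer: €6,468 − €3,759 = €2,709.
#3 (€5,246): deductible met; 50% of €5,246 = €2,623. OOP would hit €6,700 > €6,125, so the cap limits the patient to €6,125 − €4,077 = €2,048. Plan pays €5,246 − €2,048 = €3,198.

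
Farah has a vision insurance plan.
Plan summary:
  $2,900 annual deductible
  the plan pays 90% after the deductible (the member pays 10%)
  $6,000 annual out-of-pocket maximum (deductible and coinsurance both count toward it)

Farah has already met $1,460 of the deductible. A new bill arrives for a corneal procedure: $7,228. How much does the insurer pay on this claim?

Deductible still to meet: $2,900 − $1,460 = $1,440.
After the $1,440 deductible portion, $7,228 − $1,440 = $5,788 is subject to coinsurance.
10% of $5,788 = $578.80 falls to the member.
So the member owes $1,440 + $578.80 = $2,018.80 before any cap.
Total out-of-pocket so far would be $1,460 + $2,018.80 = $3,478.80, below the $6,000 cap — no reduction.
Insurer pays the balance: $7,228 − $2,018.80 = $5,209.20.

$5,209.20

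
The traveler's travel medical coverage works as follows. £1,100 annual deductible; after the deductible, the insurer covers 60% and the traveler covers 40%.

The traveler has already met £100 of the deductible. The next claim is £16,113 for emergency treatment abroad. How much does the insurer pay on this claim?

£9,067.80

£100 of the £1,100 deductible is already met, leaving £1,000.
That leaves £16,113 − £1,000 = £15,113 for coinsurance.
40% of £15,113 = £6,045.20 falls to the traveler.
So the traveler owes £1,000 + £6,045.20 = £7,045.20.
The plan picks up £16,113 − £7,045.20 = £9,067.80.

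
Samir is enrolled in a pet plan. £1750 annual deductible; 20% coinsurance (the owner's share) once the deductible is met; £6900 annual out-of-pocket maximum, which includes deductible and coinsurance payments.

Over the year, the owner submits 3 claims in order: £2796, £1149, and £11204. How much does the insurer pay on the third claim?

Claim 1 — £2796: deductible takes £1750, £1046 remains; coinsurance £1046 × 20% = £209.20. Cost to owner: £1959.20. OOP to date £1959.20. Insurer: £2796 − £1959.20 = £836.80.
Claim 2 — £1149: 20% coinsurance on £1149 = £229.80. Owner owes £229.80 (running OOP £2189). Insurer: £1149 − £229.80 = £919.20.
Claim 3 — £11204: deductible already satisfied, so owner's share is 20% × £11204 = £2240.80. Cost to owner: £2240.80. OOP to date £4429.80. Insurer: £11204 − £2240.80 = £8963.20.

£8963.20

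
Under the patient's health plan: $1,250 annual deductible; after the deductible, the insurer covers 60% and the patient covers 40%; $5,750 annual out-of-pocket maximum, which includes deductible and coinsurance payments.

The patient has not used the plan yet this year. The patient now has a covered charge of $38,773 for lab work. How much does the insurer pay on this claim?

$33,023

The full $1,250 deductible is still open; $1,250 of this bill applies to it.
That leaves $38,773 − $1,250 = $37,523 for coinsurance.
Coinsurance: $37,523 × 40% = $15,009.20.
That puts the patient's cost at $1,250 + $15,009.20 = $16,259.20 before any cap.
Adding $16,259.20 to the $0 already spent would give $16,259.20, which exceeds the $5,750 cap; the patient pays just $5,750 − $0 = $5,750.
The insurer covers the remainder: $38,773 − $5,750 = $33,023.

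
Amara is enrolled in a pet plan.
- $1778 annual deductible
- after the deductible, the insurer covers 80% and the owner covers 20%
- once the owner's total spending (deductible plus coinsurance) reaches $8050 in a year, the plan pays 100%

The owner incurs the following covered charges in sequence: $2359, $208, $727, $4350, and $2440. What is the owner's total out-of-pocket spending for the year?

$3439.20

#1 ($2359): $1778 to deductible, leaving $581; coinsurance $581 × 20% = $116.20. Cost to owner: $1894.20. OOP to date $1894.20.
#2 ($208): deductible met; 20% of $208 = $41.60. Owner pays $41.60; OOP now $1935.80.
#3 ($727): deductible met; 20% of $727 = $145.40. Owner pays $145.40; OOP now $2081.20.
#4 ($4350): 20% coinsurance on $4350 = $870. Cost to owner: $870. OOP to date $2951.20.
#5 ($2440): deductible met; 20% of $2440 = $488. Owner pays $488; OOP now $3439.20.
Summing the owner's payments: $1894.20 + $41.60 + $145.40 + $870 + $488 = $3439.20.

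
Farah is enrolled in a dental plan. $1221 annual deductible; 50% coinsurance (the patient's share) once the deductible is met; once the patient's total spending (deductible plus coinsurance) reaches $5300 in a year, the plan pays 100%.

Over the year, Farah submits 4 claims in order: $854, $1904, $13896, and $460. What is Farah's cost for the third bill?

Bill 1, $854: all of it applies to the deductible. Cost to patient: $854. OOP to date $854.
Bill 2, $1904: $367 to deductible, leaving $1537; 50% of $1537 = $768.50. Patient owes $1135.50 (running OOP $1989.50).
Bill 3, $13896: deductible met; 50% of $13896 = $6948. OOP would hit $8937.50 > $5300, so the cap limits the patient to $5300 − $1989.50 = $3310.50.

$3310.50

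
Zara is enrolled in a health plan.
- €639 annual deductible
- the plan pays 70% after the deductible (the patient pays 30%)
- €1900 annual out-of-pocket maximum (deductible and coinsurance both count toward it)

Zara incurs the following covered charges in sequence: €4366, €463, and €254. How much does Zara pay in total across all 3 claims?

€1900

Claim 1 (€4366): €639 to deductible, leaving €3727; patient's 30% is €1118.10. Patient pays €1757.10; OOP now €1757.10.
Claim 2 (€463): deductible already satisfied, so patient's share is 30% × €463 = €138.90. Patient owes €138.90 (running OOP €1896).
Claim 3 (€254): deductible already satisfied, so patient's share is 30% × €254 = €76.20. Adding that to €1896 gives €1972.20, past the €1900 cap; patient pays only €1900 − €1896 = €4.
Total paid by the patient: €1757.10 + €138.90 + €4 = €1900.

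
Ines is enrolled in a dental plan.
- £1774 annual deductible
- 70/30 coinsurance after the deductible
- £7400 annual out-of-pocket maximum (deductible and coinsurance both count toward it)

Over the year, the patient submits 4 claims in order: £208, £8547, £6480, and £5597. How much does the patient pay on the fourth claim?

#1 (£208): fully absorbed by the deductible. Patient pays £208; OOP now £208.
#2 (£8547): £1566 to deductible, leaving £6981; coinsurance £6981 × 30% = £2094.30. Cost to patient: £3660.30. OOP to date £3868.30.
#3 (£6480): deductible already satisfied, so patient's share is 30% × £6480 = £1944. Patient owes £1944 (running OOP £5812.30).
#4 (£5597): deductible already satisfied, so patient's share is 30% × £5597 = £1679.10. OOP would hit £7491.40 > £7400, so the cap limits the patient to £7400 − £5812.30 = £1587.70.

£1587.70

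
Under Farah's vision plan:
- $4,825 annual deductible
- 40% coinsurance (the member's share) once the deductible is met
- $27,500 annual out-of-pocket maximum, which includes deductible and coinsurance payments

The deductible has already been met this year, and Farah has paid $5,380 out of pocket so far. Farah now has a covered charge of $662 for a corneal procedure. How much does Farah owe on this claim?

$264.80

The deductible is already satisfied, so the full bill goes to coinsurance.
Coinsurance: $662 × 40% = $264.80.
Year-to-date out-of-pocket becomes $5,380 + $264.80 = $5,644.80, still under the $27,500 maximum, so no cap applies.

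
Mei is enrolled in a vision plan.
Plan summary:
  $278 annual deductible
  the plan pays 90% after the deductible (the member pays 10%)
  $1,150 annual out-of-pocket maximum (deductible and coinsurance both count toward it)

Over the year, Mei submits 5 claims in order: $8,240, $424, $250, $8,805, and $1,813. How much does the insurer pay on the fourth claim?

#1 ($8,240): deductible takes $278, $7,962 remains; 10% of $7,962 = $796.20. Member owes $1,074.20 (running OOP $1,074.20). Insurer: $8,240 − $1,074.20 = $7,165.80.
#2 ($424): deductible already satisfied, so member's share is 10% × $424 = $42.40. Cost to member: $42.40. OOP to date $1,116.60. Insurer: $424 − $42.40 = $381.60.
#3 ($250): 10% coinsurance on $250 = $25. Cost to member: $25. OOP to date $1,141.60. Plan pays $250 − $25 = $225.
#4 ($8,805): deductible met; 10% of $8,805 = $880.50. OOP would hit $2,022.10 > $1,150, so the cap limits the member to $1,150 − $1,141.60 = $8.40. Plan pays $8,805 − $8.40 = $8,796.60.

$8,796.60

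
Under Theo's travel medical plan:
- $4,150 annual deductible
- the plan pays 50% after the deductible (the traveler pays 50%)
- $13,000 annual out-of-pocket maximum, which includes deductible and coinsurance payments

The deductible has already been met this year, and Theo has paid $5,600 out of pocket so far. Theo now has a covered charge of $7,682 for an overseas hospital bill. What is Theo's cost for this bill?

$3,841

With the deductible met, the entire $7,682 is subject to coinsurance.
Traveler's 50% share of $7,682 is $3,841.
Total out-of-pocket so far would be $5,600 + $3,841 = $9,441, below the $13,000 cap — no reduction.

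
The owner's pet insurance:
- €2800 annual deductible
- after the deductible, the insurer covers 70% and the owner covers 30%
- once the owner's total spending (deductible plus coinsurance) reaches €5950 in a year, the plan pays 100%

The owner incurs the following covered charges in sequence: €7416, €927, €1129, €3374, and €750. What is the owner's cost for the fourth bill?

Claim 1 — €7416: €2800 finishes the deductible; €4616 goes to coinsurance; owner's 30% is €1384.80. Owner pays €4184.80; OOP now €4184.80.
Claim 2 — €927: deductible already satisfied, so owner's share is 30% × €927 = €278.10. Owner owes €278.10 (running OOP €4462.90).
Claim 3 — €1129: deductible met; 30% of €1129 = €338.70. Owner owes €338.70 (running OOP €4801.60).
Claim 4 — €3374: deductible met; 30% of €3374 = €1012.20. Cost to owner: €1012.20. OOP to date €5813.80.

€1012.20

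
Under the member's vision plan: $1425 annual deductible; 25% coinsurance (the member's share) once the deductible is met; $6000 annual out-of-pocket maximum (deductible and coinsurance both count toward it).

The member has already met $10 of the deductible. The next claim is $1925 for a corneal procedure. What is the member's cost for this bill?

$1542.50

Remaining deductible: $1425 − $10 = $1415.
That leaves $1925 − $1415 = $510 for coinsurance.
25% of $510 = $127.50 falls to the member.
That puts the member's cost at $1415 + $127.50 = $1542.50 before any cap.
Year-to-date out-of-pocket becomes $10 + $1542.50 = $1552.50, still under the $6000 maximum, so no cap applies.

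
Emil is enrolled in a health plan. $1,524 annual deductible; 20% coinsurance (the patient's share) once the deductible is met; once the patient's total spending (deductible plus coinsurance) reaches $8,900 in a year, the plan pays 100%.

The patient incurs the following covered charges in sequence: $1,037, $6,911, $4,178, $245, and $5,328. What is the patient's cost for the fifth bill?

$1,065.60

Claim 1 ($1,037): entire amount goes to the deductible. Patient pays $1,037; OOP now $1,037.
Claim 2 ($6,911): $487 to deductible, leaving $6,424; 20% of $6,424 = $1,284.80. Patient owes $1,771.80 (running OOP $2,808.80).
Claim 3 ($4,178): 20% coinsurance on $4,178 = $835.60. Patient owes $835.60 (running OOP $3,644.40).
Claim 4 ($245): deductible already satisfied, so patient's share is 20% × $245 = $49. Cost to patient: $49. OOP to date $3,693.40.
Claim 5 ($5,328): 20% coinsurance on $5,328 = $1,065.60. Patient owes $1,065.60 (running OOP $4,759).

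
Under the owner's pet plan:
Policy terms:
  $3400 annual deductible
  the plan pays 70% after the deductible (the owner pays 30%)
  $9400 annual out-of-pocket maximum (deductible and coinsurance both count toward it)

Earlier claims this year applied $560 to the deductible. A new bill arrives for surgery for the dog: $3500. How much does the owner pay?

Remaining deductible: $3400 − $560 = $2840.
After the $2840 deductible portion, $3500 − $2840 = $660 is subject to coinsurance.
30% of $660 = $198 falls to the owner.
Owner responsibility before any cap: $2840 + $198 = $3038.
Year-to-date out-of-pocket becomes $560 + $3038 = $3598, still under the $9400 maximum, so no cap applies.

$3038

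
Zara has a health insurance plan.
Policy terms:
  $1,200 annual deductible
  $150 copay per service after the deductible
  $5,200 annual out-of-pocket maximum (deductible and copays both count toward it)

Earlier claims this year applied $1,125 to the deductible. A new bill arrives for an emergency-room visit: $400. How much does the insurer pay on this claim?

$175

Remaining deductible: $1,200 − $1,125 = $75.
After the $75 deductible portion, $400 − $75 = $325 is subject to the copay.
Copay on this service: $150.
That puts the patient's cost at $75 + $150 = $225 before any cap.
Total out-of-pocket so far would be $1,125 + $225 = $1,350, below the $5,200 cap — no reduction.
The insurer covers the remainder: $400 − $225 = $175.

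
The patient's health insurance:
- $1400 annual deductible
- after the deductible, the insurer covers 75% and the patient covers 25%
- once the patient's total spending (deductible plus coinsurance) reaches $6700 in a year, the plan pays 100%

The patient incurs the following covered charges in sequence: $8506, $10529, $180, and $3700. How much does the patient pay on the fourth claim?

$846.25

Claim 1 ($8506): $1400 to deductible, leaving $7106; coinsurance $7106 × 25% = $1776.50. Patient pays $3176.50; OOP now $3176.50.
Claim 2 ($10529): deductible already satisfied, so patient's share is 25% × $10529 = $2632.25. Cost to patient: $2632.25. OOP to date $5808.75.
Claim 3 ($180): deductible met; 25% of $180 = $45. Patient owes $45 (running OOP $5853.75).
Claim 4 ($3700): deductible met; 25% of $3700 = $925. That would push OOP to $6778.75, over the $6700 cap, so patient pays $6700 − $5853.75 = $846.25.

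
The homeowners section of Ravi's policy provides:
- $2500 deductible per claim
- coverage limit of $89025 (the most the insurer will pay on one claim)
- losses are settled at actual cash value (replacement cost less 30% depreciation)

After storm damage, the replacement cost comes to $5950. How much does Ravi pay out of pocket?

Actual cash value after 30% depreciation: $5950 × 70% = $4165.
Subtract the deductible: $4165 − $2500 = $1665.
$1665 ≤ $89025, so the limit doesn't bind; insurer pays $1665.
The homeowner bears the rest of the original loss: $5950 − $1665 = $4285.

$4285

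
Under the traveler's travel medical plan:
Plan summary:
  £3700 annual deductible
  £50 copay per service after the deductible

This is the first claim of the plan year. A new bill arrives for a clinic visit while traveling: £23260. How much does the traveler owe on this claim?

£3750

Deductible not yet touched, so the first £3700 of the bill goes to the deductible.
After the £3700 deductible portion, £23260 − £3700 = £19560 is subject to the copay.
Copay on this service: £50.
Traveler responsibility: £3700 + £50 = £3750.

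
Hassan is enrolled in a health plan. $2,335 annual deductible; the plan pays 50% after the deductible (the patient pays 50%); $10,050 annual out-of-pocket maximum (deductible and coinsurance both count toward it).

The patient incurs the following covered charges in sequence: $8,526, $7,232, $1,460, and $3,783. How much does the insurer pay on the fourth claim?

$3,509.50

#1 ($8,526): deductible takes $2,335, $6,191 remains; coinsurance $6,191 × 50% = $3,095.50. Cost to patient: $5,430.50. OOP to date $5,430.50. Plan pays $8,526 − $5,430.50 = $3,095.50.
#2 ($7,232): 50% coinsurance on $7,232 = $3,616. Cost to patient: $3,616. OOP to date $9,046.50. Insurer: $7,232 − $3,616 = $3,616.
#3 ($1,460): deductible met; 50% of $1,460 = $730. Cost to patient: $730. OOP to date $9,776.50. Plan pays $1,460 − $730 = $730.
#4 ($3,783): 50% coinsurance on $3,783 = $1,891.50. OOP would hit $11,668 > $10,050, so the cap limits the patient to $10,050 − $9,776.50 = $273.50. Plan pays $3,783 − $273.50 = $3,509.50.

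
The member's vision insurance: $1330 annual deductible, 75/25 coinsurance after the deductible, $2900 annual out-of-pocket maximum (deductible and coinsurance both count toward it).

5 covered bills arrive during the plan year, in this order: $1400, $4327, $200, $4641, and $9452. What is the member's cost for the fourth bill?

Bill 1, $1400: $1330 finishes the deductible; $70 goes to coinsurance; member's 25% is $17.50. Member pays $1347.50; OOP now $1347.50.
Bill 2, $4327: 25% coinsurance on $4327 = $1081.75. Cost to member: $1081.75. OOP to date $2429.25.
Bill 3, $200: deductible met; 25% of $200 = $50. Member owes $50 (running OOP $2479.25).
Bill 4, $4641: deductible already satisfied, so member's share is 25% × $4641 = $1160.25. That would push OOP to $3639.50, over the $2900 cap, so member pays $2900 − $2479.25 = $420.75.

$420.75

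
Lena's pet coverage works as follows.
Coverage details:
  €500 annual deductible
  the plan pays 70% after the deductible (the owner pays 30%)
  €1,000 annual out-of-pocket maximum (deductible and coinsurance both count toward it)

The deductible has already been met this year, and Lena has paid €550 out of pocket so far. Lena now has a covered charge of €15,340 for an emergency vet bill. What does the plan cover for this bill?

€14,890

The deductible is already satisfied, so the full bill goes to coinsurance.
Coinsurance: €15,340 × 30% = €4,602.
That would bring total out-of-pocket to €5,152, past the €1,000 cap. The owner is capped at €1,000 − €550 = €450 on this claim.
Insurer pays the balance: €15,340 − €450 = €14,890.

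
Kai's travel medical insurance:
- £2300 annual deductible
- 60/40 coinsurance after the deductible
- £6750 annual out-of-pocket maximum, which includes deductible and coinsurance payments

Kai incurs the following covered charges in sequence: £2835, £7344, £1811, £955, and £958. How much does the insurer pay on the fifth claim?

Bill 1, £2835: £2300 finishes the deductible; £535 goes to coinsurance; coinsurance £535 × 40% = £214. Traveler owes £2514 (running OOP £2514). Plan pays £2835 − £2514 = £321.
Bill 2, £7344: deductible met; 40% of £7344 = £2937.60. Traveler pays £2937.60; OOP now £5451.60. Plan pays £7344 − £2937.60 = £4406.40.
Bill 3, £1811: 40% coinsurance on £1811 = £724.40. Traveler pays £724.40; OOP now £6176. Insurer: £1811 − £724.40 = £1086.60.
Bill 4, £955: 40% coinsurance on £955 = £382. Traveler pays £382; OOP now £6558. Insurer: £955 − £382 = £573.
Bill 5, £958: 40% coinsurance on £958 = £383.20. Adding that to £6558 gives £6941.20, past the £6750 cap; traveler pays only £6750 − £6558 = £192. Insurer: £958 − £192 = £766.

£766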